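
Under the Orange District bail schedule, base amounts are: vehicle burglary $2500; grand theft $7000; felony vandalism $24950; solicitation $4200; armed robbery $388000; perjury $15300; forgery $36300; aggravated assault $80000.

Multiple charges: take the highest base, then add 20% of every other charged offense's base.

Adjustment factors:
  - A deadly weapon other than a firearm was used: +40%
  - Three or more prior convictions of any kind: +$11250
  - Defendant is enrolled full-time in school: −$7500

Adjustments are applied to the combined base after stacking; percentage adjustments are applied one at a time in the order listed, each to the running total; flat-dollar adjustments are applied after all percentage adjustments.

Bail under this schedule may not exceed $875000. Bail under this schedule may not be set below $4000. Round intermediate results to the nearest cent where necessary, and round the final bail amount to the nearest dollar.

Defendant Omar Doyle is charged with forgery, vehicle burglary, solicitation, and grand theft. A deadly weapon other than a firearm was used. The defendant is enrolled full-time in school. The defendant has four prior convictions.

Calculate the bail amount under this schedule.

$58406

Base amounts from the schedule: forgery $36300; vehicle burglary $2500; solicitation $4200; grand theft $7000.
Stacking rule: highest base plus 20% of each additional charge. Highest is forgery at $36300. Additional: $2500 × 20% = $500; $4200 × 20% = $840; $7000 × 20% = $1400. Combined base = $36300 + $2740 = $39040.
A deadly weapon other than a firearm was used (+40%): $39040 × 1.4 = $54656.
Three or more prior convictions of any kind (+$11250 flat): $54656 + $11250 = $65906.
Defendant is enrolled full-time in school (−$7500 flat): $65906 − $7500 = $58406.
$58406 is within the $875000 maximum.
$58406 is at or above the $4000 minimum.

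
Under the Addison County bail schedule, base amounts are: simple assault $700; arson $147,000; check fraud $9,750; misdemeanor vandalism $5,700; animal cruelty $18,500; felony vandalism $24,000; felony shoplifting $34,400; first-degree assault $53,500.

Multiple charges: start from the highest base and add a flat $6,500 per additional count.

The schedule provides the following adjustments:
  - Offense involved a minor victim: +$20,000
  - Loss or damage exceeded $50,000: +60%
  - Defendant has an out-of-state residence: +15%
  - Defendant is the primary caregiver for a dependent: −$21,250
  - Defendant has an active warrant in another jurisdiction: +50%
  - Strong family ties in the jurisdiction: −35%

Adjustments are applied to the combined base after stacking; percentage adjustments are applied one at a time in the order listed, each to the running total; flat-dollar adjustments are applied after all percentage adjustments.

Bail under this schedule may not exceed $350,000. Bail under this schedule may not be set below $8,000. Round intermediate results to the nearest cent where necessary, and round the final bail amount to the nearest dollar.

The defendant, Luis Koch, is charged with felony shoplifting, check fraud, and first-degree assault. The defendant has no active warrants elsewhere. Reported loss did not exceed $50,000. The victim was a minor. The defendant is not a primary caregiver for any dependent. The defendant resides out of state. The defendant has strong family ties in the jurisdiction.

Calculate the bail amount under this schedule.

Base amounts from the schedule: felony shoplifting $34,400; check fraud $9,750; first-degree assault $53,500.
Stacking rule: highest base plus $6,500 per additional charge. Highest is first-degree assault at $53,500; 2 additional charges → +$13,000. Combined base = $66,500.
Defendant has an out-of-state residence (+15%): $66,500 × 1.15 = $76,475.
Strong family ties in the jurisdiction (−35%): $76,475 × 0.65 = $49,708.75.
Offense involved a minor victim (+$20,000 flat): $49,708.75 + $20,000 = $69,708.75.
$69,708.75 is within the $350,000 maximum.
$69,708.75 is at or above the $8,000 minimum.
Rounded to the nearest dollar: $69,709.

$69,709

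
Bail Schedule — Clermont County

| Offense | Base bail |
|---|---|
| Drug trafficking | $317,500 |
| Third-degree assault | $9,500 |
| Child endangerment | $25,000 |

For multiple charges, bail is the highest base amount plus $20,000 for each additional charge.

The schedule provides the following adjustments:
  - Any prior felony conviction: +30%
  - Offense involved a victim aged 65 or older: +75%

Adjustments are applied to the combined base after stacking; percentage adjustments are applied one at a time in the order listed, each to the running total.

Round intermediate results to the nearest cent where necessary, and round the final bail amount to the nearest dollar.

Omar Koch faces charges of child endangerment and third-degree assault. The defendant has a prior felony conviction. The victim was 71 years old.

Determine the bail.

$102,375

Base amounts from the schedule: child endangerment $25,000; third-degree assault $9,500.
Stacking rule: highest base plus $20,000 per additional charge. Highest is child endangerment at $25,000; 1 additional charge → +$20,000. Combined base = $45,000.
Any prior felony conviction (+30%): $45,000 × 1.3 = $58,500.
Offense involved a victim aged 65 or older (+75%): $58,500 × 1.75 = $102,375.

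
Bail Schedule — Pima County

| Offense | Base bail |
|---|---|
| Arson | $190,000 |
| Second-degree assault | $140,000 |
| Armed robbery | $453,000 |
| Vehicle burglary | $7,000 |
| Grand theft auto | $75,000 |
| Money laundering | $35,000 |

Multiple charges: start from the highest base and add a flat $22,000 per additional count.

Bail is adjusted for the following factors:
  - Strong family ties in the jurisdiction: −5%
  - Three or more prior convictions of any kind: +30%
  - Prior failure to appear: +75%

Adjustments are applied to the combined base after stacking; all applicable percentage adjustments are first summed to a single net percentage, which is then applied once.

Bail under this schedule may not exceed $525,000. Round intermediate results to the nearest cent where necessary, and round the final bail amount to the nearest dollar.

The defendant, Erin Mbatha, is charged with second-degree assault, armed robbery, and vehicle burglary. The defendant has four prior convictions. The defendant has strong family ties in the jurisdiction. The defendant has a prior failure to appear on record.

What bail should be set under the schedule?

$525,000

Base amounts from the schedule: second-degree assault $140,000; armed robbery $453,000; vehicle burglary $7,000.
Stacking rule: highest base plus $22,000 per additional charge. Highest is armed robbery at $453,000; 2 additional charges → +$44,000. Combined base = $497,000.
Net percentage adjustment: −5% +30% +75% = +100%. $497,000 × 2 = $994,000.
Result $994,000 exceeds the maximum of $525,000; bail is capped at $525,000.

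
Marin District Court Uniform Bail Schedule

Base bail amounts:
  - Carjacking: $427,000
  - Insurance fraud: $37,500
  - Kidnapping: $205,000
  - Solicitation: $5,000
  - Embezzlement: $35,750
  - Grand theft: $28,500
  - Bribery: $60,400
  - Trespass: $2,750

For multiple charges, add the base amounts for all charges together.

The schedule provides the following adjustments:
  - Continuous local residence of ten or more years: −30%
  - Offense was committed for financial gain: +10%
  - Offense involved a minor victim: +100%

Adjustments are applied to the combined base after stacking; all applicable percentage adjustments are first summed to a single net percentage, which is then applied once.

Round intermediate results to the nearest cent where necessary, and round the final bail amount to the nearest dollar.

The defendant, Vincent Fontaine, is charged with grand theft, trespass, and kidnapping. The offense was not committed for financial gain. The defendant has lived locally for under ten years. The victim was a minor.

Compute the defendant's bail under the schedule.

$472,500

Base amounts from the schedule: grand theft $28,500; trespass $2,750; kidnapping $205,000.
Stacking rule: sum of all bases. $28,500 + $2,750 + $205,000 = $236,250.
Offense involved a minor victim (+100%): $236,250 × 2 = $472,500.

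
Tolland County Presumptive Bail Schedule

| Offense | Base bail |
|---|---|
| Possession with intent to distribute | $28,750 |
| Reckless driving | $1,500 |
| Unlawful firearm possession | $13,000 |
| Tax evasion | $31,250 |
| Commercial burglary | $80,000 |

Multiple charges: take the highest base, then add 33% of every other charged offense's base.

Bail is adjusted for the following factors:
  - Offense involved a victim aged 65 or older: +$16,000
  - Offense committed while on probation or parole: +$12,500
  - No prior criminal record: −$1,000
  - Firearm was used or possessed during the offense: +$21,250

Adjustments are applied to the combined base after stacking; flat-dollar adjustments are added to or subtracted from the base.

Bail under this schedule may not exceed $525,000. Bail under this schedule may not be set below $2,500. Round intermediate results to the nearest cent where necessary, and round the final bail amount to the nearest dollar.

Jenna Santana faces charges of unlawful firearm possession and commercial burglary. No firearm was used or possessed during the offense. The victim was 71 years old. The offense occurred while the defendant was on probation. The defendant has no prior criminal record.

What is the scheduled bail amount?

$111,790

Base amounts from the schedule: unlawful firearm possession $13,000; commercial burglary $80,000.
Stacking rule: highest base plus 33% of each additional charge. Highest is commercial burglary at $80,000. Additional: $13,000 × 33% = $4,290. Combined base = $80,000 + $4,290 = $84,290.
Offense involved a victim aged 65 or older (+$16,000 flat): $84,290 + $16,000 = $100,290.
Offense committed while on probation or parole (+$12,500 flat): $100,290 + $12,500 = $112,790.
No prior criminal record (−$1,000 flat): $112,790 − $1,000 = $111,790.
$111,790 is within the $525,000 maximum.
$111,790 is at or above the $2,500 minimum.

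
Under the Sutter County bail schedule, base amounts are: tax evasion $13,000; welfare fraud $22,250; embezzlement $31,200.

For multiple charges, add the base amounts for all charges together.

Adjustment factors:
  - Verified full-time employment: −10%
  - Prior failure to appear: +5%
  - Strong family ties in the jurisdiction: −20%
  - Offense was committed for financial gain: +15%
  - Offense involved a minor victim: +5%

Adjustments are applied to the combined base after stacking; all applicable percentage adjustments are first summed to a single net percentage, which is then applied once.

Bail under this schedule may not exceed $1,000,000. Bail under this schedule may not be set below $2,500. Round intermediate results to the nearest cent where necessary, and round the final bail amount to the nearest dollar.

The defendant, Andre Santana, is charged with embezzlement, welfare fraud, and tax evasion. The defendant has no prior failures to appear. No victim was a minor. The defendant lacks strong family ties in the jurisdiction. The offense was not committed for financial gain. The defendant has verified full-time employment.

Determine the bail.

Base amounts from the schedule: embezzlement $31,200; welfare fraud $22,250; tax evasion $13,000.
Stacking rule: sum of all bases. $31,200 + $22,250 + $13,000 = $66,450.
Verified full-time employment (−10%): $66,450 × 0.9 = $59,805.
$59,805 is within the $1,000,000 maximum.
$59,805 is at or above the $2,500 minimum.

$59,805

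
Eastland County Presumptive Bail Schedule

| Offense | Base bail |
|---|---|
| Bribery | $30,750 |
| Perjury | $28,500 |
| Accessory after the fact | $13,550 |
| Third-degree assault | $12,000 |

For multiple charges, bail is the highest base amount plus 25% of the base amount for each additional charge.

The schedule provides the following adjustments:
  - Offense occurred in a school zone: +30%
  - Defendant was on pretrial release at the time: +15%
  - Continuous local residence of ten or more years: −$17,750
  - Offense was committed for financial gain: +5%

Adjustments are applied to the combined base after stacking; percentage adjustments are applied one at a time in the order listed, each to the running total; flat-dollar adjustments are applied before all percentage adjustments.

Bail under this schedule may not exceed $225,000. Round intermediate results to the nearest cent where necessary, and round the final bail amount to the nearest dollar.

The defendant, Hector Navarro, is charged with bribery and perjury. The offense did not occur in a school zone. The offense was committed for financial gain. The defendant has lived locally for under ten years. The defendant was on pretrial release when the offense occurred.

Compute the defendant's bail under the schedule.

Base amounts from the schedule: bribery $30,750; perjury $28,500.
Stacking rule: highest base plus 25% of each additional charge. Highest is bribery at $30,750. Additional: $28,500 × 25% = $7,125. Combined base = $30,750 + $7,125 = $37,875.
Defendant was on pretrial release at the time (+15%): $37,875 × 1.15 = $43,556.25.
Offense was committed for financial gain (+5%): $43,556.25 × 1.05 = $45,734.06.
$45,734.06 is within the $225,000 maximum.
Rounded to the nearest dollar: $45,734.

$45,734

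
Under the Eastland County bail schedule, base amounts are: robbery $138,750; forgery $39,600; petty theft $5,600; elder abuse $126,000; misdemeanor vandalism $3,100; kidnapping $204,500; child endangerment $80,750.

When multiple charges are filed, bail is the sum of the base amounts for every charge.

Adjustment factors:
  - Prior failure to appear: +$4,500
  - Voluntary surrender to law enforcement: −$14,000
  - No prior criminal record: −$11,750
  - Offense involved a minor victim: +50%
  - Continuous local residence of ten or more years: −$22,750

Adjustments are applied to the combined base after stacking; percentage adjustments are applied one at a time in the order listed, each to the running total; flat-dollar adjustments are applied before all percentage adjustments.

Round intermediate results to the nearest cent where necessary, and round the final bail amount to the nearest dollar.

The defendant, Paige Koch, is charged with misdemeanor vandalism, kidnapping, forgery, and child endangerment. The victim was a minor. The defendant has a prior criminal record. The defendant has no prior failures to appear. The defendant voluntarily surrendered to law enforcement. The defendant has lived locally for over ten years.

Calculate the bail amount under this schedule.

$436,800

Base amounts from the schedule: misdemeanor vandalism $3,100; kidnapping $204,500; forgery $39,600; child endangerment $80,750.
Stacking rule: sum of all bases. $3,100 + $204,500 + $39,600 + $80,750 = $327,950.
Voluntary surrender to law enforcement (−$14,000 flat): $327,950 − $14,000 = $313,950.
Continuous local residence of ten or more years (−$22,750 flat): $313,950 − $22,750 = $291,200.
Offense involved a minor victim (+50%): $291,200 × 1.5 = $436,800.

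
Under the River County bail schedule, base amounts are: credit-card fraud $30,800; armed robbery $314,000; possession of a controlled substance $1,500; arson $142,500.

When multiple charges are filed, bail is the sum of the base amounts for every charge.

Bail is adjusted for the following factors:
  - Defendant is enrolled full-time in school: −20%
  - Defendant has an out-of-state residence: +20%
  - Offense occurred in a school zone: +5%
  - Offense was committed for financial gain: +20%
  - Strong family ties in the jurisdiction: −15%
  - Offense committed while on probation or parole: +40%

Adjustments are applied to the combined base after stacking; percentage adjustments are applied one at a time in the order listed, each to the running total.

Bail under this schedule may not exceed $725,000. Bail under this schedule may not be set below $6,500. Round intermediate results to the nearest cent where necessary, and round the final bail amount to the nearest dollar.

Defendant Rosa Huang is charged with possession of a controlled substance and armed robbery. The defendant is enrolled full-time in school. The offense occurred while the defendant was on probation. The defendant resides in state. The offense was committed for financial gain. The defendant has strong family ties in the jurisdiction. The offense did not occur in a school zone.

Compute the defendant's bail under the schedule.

$360,427

Base amounts from the schedule: possession of a controlled substance $1,500; armed robbery $314,000.
Stacking rule: sum of all bases. $1,500 + $314,000 = $315,500.
Defendant is enrolled full-time in school (−20%): $315,500 × 0.8 = $252,400.
Offense was committed for financial gain (+20%): $252,400 × 1.2 = $302,880.
Strong family ties in the jurisdiction (−15%): $302,880 × 0.85 = $257,448.
Offense committed while on probation or parole (+40%): $257,448 × 1.4 = $360,427.20.
$360,427.20 is within the $725,000 maximum.
$360,427.20 is at or above the $6,500 minimum.
Rounded to the nearest dollar: $360,427.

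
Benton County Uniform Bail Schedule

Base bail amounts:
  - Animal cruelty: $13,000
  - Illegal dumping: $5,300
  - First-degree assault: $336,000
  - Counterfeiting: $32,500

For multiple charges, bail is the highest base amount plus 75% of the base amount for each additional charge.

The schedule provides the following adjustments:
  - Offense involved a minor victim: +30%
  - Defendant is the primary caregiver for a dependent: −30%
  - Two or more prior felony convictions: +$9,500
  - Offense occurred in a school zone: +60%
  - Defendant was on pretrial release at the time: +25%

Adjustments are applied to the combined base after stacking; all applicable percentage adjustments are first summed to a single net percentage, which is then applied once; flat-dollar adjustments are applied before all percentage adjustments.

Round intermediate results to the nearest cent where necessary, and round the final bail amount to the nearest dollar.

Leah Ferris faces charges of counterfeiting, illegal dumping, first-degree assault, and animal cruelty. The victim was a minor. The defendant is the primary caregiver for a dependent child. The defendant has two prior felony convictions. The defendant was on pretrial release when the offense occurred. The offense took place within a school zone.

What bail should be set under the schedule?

$709,660

Base amounts from the schedule: counterfeiting $32,500; illegal dumping $5,300; first-degree assault $336,000; animal cruelty $13,000.
Stacking rule: highest base plus 75% of each additional charge. Highest is first-degree assault at $336,000. Additional: $32,500 × 75% = $24,375; $5,300 × 75% = $3,975; $13,000 × 75% = $9,750. Combined base = $336,000 + $38,100 = $374,100.
Two or more prior felony convictions (+$9,500 flat): $374,100 + $9,500 = $383,600.
Net percentage adjustment: +30% −30% +60% +25% = +85%. $383,600 × 1.85 = $709,660.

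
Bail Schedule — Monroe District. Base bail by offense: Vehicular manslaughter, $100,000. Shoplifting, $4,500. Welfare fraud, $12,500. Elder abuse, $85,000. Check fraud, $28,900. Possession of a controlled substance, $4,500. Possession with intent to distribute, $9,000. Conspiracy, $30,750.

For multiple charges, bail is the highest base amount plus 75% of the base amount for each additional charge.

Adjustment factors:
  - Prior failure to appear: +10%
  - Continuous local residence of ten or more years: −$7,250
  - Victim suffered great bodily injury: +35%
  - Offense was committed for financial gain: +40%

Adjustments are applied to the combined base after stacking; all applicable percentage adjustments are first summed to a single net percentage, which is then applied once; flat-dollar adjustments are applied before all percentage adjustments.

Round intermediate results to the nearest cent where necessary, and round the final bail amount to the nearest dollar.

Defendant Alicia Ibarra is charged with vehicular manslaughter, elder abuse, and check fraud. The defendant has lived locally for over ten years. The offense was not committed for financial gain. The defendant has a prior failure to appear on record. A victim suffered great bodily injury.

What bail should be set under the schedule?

$258,354

Base amounts from the schedule: vehicular manslaughter $100,000; elder abuse $85,000; check fraud $28,900.
Stacking rule: highest base plus 75% of each additional charge. Highest is vehicular manslaughter at $100,000. Additional: $85,000 × 75% = $63,750; $28,900 × 75% = $21,675. Combined base = $100,000 + $85,425 = $185,425.
Continuous local residence of ten or more years (−$7,250 flat): $185,425 − $7,250 = $178,175.
Net percentage adjustment: +10% +35% = +45%. $178,175 × 1.45 = $258,353.75.
Rounded to the nearest dollar: $258,354.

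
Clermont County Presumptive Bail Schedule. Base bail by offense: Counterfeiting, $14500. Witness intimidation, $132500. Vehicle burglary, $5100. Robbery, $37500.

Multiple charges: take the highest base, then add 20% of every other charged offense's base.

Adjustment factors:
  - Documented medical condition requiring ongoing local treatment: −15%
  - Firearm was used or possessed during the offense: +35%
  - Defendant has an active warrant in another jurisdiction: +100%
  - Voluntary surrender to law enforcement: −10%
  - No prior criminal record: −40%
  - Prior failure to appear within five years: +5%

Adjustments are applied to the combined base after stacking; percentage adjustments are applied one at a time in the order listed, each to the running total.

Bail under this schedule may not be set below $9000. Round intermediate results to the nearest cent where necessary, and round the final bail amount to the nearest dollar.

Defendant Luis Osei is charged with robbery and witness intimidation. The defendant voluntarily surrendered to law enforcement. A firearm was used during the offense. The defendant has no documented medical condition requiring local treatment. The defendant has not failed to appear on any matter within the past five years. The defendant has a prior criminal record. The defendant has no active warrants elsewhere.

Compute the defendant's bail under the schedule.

$170100

Base amounts from the schedule: robbery $37500; witness intimidation $132500.
Stacking rule: highest base plus 20% of each additional charge. Highest is witness intimidation at $132500. Additional: $37500 × 20% = $7500. Combined base = $132500 + $7500 = $140000.
Firearm was used or possessed during the offense (+35%): $140000 × 1.35 = $189000.
Voluntary surrender to law enforcement (−10%): $189000 × 0.9 = $170100.
$170100 is at or above the $9000 minimum.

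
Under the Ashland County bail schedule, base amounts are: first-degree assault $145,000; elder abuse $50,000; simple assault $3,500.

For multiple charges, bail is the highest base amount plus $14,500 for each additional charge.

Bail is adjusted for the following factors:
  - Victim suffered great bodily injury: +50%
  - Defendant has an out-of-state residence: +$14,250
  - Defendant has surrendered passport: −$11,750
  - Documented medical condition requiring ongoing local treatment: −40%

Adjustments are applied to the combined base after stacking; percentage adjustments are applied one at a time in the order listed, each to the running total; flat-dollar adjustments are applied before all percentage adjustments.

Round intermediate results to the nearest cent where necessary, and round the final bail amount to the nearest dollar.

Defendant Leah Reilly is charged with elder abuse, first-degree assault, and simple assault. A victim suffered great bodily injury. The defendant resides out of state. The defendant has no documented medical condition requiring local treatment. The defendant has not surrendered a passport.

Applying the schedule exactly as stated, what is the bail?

Base amounts from the schedule: elder abuse $50,000; first-degree assault $145,000; simple assault $3,500.
Stacking rule: highest base plus $14,500 per additional charge. Highest is first-degree assault at $145,000; 2 additional charges → +$29,000. Combined base = $174,000.
Defendant has an out-of-state residence (+$14,250 flat): $174,000 + $14,250 = $188,250.
Victim suffered great bodily injury (+50%): $188,250 × 1.5 = $282,375.

$282,375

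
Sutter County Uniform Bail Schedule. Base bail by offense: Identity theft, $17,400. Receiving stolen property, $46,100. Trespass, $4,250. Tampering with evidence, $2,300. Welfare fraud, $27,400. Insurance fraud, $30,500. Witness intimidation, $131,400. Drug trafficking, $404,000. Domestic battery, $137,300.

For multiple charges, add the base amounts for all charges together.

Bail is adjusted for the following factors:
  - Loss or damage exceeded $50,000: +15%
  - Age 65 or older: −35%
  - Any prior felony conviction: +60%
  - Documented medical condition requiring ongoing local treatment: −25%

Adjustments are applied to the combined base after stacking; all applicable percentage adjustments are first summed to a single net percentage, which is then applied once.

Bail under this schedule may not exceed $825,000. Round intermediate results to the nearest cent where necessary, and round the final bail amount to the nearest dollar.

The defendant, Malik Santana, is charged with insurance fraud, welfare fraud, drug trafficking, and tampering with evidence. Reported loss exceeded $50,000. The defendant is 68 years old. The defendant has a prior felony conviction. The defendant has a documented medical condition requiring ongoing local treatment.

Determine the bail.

Base amounts from the schedule: insurance fraud $30,500; welfare fraud $27,400; drug trafficking $404,000; tampering with evidence $2,300.
Stacking rule: sum of all bases. $30,500 + $27,400 + $404,000 + $2,300 = $464,200.
Net percentage adjustment: +15% −35% +60% −25% = +15%. $464,200 × 1.15 = $533,830.
$533,830 is within the $825,000 maximum.

$533,830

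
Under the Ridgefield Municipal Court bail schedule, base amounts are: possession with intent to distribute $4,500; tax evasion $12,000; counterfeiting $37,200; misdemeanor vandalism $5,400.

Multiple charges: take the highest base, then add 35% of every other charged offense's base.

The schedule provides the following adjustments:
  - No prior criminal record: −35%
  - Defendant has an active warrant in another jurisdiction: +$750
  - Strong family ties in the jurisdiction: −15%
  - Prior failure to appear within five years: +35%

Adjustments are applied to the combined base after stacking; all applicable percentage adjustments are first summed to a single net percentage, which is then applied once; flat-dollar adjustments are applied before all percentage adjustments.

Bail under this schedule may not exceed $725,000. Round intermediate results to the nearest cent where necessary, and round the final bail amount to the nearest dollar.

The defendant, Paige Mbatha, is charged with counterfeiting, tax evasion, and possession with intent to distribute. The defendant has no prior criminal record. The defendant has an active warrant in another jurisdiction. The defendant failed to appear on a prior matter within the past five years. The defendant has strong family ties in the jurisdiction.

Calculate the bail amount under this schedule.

Base amounts from the schedule: counterfeiting $37,200; tax evasion $12,000; possession with intent to distribute $4,500.
Stacking rule: highest base plus 35% of each additional charge. Highest is counterfeiting at $37,200. Additional: $12,000 × 35% = $4,200; $4,500 × 35% = $1,575. Combined base = $37,200 + $5,775 = $42,975.
Defendant has an active warrant in another jurisdiction (+$750 flat): $42,975 + $750 = $43,725.
Net percentage adjustment: −35% −15% +35% = −15%. $43,725 × 0.85 = $37,166.25.
$37,166.25 is within the $725,000 maximum.
Rounded to the nearest dollar: $37,166.

$37,166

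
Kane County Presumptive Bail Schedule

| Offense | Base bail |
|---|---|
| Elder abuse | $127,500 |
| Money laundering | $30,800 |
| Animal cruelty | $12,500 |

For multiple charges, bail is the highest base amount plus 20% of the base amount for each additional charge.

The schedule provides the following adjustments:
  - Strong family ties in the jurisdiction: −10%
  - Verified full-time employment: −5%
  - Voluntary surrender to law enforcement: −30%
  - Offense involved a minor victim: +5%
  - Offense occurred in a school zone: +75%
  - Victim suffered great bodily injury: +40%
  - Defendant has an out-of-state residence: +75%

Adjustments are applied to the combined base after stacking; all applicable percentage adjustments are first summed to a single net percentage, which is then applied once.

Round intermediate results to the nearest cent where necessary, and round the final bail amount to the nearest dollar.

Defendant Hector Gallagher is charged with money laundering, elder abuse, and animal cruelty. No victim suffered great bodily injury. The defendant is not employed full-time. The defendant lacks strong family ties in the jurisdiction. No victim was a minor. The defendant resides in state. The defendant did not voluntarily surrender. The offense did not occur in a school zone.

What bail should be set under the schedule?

Base amounts from the schedule: money laundering $30,800; elder abuse $127,500; animal cruelty $12,500.
Stacking rule: highest base plus 20% of each additional charge. Highest is elder abuse at $127,500. Additional: $30,800 × 20% = $6,160; $12,500 × 20% = $2,500. Combined base = $127,500 + $8,660 = $136,160.
No adjustment factors apply to this defendant.

$136,160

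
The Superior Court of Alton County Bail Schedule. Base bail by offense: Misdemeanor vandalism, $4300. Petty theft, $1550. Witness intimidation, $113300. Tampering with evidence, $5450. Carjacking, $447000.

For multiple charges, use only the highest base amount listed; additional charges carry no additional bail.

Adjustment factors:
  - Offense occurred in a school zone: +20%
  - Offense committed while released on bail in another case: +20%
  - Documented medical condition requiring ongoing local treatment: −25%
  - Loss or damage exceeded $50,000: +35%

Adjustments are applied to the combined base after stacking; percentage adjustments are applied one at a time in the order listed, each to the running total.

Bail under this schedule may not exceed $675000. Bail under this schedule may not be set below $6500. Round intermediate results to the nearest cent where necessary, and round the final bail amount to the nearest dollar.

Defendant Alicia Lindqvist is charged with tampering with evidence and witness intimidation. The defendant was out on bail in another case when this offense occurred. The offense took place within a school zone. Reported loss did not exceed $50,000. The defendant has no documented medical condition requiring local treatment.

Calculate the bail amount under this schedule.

$163152

Base amounts from the schedule: tampering with evidence $5450; witness intimidation $113300.
Stacking rule: use the highest base only. Highest is witness intimidation at $113300. Combined base = $113300.
Offense occurred in a school zone (+20%): $113300 × 1.2 = $135960.
Offense committed while released on bail in another case (+20%): $135960 × 1.2 = $163152.
$163152 is within the $675000 maximum.
$163152 is at or above the $6500 minimum.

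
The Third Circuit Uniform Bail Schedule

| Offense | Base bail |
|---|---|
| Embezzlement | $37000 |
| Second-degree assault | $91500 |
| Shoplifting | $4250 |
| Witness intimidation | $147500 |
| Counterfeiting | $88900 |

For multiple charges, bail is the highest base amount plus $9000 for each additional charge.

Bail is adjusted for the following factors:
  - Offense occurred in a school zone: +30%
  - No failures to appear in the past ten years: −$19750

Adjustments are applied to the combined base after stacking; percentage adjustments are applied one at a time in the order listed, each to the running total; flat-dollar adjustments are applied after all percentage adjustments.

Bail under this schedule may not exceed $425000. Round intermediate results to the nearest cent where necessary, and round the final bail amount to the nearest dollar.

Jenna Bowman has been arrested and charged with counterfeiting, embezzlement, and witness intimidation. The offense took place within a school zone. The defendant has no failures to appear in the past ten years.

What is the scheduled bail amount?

$195400

Base amounts from the schedule: counterfeiting $88900; embezzlement $37000; witness intimidation $147500.
Stacking rule: highest base plus $9000 per additional charge. Highest is witness intimidation at $147500; 2 additional charges → +$18000. Combined base = $165500.
Offense occurred in a school zone (+30%): $165500 × 1.3 = $215150.
No failures to appear in the past ten years (−$19750 flat): $215150 − $19750 = $195400.
$195400 is within the $425000 maximum.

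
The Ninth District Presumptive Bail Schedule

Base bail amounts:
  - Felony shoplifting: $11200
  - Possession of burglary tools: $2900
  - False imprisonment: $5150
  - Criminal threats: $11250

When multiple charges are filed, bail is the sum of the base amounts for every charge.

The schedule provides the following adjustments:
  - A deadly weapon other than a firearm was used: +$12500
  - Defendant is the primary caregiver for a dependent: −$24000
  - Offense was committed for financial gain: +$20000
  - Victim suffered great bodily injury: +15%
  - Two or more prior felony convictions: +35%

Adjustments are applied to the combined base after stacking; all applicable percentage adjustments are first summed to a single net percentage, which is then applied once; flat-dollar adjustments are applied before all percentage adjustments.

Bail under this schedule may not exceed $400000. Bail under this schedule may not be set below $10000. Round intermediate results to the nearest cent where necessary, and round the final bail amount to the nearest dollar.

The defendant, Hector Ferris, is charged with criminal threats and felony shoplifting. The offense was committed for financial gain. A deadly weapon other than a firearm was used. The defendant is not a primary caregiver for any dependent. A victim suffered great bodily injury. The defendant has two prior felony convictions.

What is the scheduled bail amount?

$82425

Base amounts from the schedule: criminal threats $11250; felony shoplifting $11200.
Stacking rule: sum of all bases. $11250 + $11200 = $22450.
A deadly weapon other than a firearm was used (+$12500 flat): $22450 + $12500 = $34950.
Offense was committed for financial gain (+$20000 flat): $34950 + $20000 = $54950.
Net percentage adjustment: +15% +35% = +50%. $54950 × 1.5 = $82425.
$82425 is within the $400000 maximum.
$82425 is at or above the $10000 minimum.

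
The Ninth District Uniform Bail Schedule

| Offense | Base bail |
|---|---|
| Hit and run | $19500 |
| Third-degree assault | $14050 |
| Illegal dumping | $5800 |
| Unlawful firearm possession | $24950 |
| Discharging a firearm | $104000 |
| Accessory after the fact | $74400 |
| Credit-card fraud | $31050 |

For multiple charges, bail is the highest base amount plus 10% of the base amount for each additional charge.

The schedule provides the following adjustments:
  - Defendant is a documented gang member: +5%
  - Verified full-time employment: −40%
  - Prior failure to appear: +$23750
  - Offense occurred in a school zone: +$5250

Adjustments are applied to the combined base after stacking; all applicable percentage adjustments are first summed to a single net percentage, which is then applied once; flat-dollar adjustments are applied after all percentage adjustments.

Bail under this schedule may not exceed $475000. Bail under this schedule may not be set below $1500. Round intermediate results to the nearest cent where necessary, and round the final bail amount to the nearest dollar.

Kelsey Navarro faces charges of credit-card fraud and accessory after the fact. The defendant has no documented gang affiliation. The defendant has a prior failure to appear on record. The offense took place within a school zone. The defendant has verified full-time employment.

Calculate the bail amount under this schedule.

$75503

Base amounts from the schedule: credit-card fraud $31050; accessory after the fact $74400.
Stacking rule: highest base plus 10% of each additional charge. Highest is accessory after the fact at $74400. Additional: $31050 × 10% = $3105. Combined base = $74400 + $3105 = $77505.
Verified full-time employment (−40%): $77505 × 0.6 = $46503.
Prior failure to appear (+$23750 flat): $46503 + $23750 = $70253.
Offense occurred in a school zone (+$5250 flat): $70253 + $5250 = $75503.
$75503 is within the $475000 maximum.
$75503 is at or above the $1500 minimum.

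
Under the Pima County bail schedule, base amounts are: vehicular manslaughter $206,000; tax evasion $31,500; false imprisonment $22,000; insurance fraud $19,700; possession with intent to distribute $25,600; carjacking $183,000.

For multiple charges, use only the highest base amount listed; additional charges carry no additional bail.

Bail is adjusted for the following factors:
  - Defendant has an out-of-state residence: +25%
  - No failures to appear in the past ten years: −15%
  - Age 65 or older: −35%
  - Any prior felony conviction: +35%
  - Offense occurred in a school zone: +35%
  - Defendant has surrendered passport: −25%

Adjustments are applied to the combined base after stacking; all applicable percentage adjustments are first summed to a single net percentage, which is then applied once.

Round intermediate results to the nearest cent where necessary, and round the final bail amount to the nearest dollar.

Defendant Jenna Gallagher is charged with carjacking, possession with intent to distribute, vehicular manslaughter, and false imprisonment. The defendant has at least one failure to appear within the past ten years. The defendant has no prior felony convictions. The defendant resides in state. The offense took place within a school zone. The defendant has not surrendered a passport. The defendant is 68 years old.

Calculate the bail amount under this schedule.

$206,000

Base amounts from the schedule: carjacking $183,000; possession with intent to distribute $25,600; vehicular manslaughter $206,000; false imprisonment $22,000.
Stacking rule: use the highest base only. Highest is vehicular manslaughter at $206,000. Combined base = $206,000.
Net percentage adjustment: −35% +35% = +0%. $206,000 × 1 = $206,000.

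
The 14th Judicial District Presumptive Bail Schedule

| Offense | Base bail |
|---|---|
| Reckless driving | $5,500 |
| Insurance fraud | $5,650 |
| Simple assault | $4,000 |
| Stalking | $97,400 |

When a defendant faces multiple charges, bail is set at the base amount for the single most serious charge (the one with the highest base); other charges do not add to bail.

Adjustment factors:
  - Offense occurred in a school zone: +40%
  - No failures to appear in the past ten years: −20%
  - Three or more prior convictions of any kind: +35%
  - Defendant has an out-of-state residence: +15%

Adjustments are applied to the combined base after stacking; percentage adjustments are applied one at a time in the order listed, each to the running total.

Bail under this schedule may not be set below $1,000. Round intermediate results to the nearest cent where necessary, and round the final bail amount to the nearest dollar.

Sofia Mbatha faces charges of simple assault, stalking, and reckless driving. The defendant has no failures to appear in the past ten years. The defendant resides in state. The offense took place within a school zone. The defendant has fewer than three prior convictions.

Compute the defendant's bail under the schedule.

Base amounts from the schedule: simple assault $4,000; stalking $97,400; reckless driving $5,500.
Stacking rule: use the highest base only. Highest is stalking at $97,400. Combined base = $97,400.
Offense occurred in a school zone (+40%): $97,400 × 1.4 = $136,360.
No failures to appear in the past ten years (−20%): $136,360 × 0.8 = $109,088.
$109,088 is at or above the $1,000 minimum.

$109,088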